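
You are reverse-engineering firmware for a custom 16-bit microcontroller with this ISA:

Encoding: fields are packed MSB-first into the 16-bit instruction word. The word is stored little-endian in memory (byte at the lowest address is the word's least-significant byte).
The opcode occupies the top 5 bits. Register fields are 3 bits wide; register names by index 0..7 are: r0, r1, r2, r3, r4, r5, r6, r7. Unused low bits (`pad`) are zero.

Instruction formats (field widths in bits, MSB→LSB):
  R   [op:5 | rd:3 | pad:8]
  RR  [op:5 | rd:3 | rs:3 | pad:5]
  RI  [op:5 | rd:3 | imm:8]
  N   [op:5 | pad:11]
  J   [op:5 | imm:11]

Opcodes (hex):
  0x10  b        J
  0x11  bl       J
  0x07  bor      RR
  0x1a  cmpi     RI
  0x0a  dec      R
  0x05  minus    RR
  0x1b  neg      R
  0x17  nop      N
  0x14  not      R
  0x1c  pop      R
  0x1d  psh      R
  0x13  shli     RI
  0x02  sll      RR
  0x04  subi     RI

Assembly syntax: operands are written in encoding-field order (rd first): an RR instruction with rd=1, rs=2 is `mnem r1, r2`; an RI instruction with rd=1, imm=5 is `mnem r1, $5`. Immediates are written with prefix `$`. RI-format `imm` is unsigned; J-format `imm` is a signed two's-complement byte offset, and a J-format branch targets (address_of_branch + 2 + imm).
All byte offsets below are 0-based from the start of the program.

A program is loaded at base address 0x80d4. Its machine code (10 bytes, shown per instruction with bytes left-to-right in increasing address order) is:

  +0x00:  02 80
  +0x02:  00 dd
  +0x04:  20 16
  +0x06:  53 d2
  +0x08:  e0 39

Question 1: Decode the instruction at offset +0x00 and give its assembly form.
b $2

off 0x00: read 02 80 as little → 0x8002
  top 5b → 0x10 → b [J]
  imm: (w>>0)&0x7ff=0x2 → $2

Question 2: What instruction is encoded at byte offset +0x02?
off 0x02: read 00 dd as little → 0xdd00
  op=0xdd00>>11=0x1b ⇒ neg (R)
  rd: (w>>8)&0x7=0x5 → r5

neg r5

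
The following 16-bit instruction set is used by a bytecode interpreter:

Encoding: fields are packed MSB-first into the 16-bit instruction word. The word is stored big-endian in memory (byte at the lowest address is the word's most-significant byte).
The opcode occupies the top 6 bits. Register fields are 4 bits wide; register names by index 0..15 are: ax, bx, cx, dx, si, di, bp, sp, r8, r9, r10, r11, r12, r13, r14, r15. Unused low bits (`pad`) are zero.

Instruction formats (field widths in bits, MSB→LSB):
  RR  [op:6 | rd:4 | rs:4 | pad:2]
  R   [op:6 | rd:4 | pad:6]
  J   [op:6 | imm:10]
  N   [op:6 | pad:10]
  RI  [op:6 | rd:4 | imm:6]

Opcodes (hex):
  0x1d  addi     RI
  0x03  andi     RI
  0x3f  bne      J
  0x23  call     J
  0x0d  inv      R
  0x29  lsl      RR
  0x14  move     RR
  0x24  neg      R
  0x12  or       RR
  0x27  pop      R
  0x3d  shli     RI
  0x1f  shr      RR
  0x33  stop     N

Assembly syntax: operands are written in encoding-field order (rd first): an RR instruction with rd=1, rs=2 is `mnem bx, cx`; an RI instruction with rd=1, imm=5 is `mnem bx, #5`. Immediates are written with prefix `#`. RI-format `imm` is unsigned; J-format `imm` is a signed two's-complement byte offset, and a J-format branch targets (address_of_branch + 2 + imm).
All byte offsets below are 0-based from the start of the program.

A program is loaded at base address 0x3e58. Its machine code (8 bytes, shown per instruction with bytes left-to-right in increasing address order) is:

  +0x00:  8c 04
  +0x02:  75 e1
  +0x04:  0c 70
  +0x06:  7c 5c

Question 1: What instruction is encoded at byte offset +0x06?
@+06  big-endian(7c 5c) = 0x7c5c
  opcode bits[15:10]=0x1f: shr/RR
  rd: (w>>6)&0xf=0x1 → bx
  rs: (w>>2)&0xf=0x7 → sp

shr bx, sp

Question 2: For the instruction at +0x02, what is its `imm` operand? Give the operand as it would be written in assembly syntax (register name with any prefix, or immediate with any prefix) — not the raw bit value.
[02] 75 e1 → 0x75e1
  top 6b → 0x1d → addi [RI]
  [9:6] rd=7 = sp
  [5:0] imm=33 = #33

#33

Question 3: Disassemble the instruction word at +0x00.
@+00  big-endian(8c 04) = 0x8c04
  op=0x8c04>>10=0x23 ⇒ call (J)
  [9:0] imm=4 = #4

call #4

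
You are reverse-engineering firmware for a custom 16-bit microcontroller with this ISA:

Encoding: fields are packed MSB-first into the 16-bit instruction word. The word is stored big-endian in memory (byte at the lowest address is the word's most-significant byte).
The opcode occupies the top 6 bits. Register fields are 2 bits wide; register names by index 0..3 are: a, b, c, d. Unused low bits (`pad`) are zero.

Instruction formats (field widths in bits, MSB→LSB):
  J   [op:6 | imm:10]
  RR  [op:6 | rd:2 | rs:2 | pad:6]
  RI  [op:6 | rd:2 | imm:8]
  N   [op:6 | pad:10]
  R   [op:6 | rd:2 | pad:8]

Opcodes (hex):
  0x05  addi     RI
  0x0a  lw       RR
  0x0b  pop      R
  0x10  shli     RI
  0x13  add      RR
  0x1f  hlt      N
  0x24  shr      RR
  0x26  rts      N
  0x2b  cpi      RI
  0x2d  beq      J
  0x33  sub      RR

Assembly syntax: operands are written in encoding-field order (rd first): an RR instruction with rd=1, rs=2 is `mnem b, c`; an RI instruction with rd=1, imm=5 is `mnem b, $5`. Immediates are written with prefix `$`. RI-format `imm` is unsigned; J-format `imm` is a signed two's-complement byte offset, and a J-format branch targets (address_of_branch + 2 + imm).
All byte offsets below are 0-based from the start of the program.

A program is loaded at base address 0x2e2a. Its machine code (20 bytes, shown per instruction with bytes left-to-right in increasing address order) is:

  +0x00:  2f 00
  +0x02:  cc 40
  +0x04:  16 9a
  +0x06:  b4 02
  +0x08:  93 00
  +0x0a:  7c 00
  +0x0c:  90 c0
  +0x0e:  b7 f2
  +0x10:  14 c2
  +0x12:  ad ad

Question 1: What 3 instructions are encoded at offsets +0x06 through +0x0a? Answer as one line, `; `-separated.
@+06  big-endian(b4 02) = 0xb402
  opcode bits[15:10]=0x2d: beq/J
  [9:0] imm=2 = $2
@+08  big-endian(93 00) = 0x9300
  opcode bits[15:10]=0x24: shr/RR
  [9:8] rd=3 = d
  [7:6] rs=0 = a
@+0a  big-endian(7c 00) = 0x7c00
  opcode bits[15:10]=0x1f: hlt/N

beq $2; shr d, a; hlt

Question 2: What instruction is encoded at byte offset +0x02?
sub a, b

off 0x02: read cc 40 as big → 0xcc40
  top 6b → 0x33 → sub [RR]
  [9:8] rd=0 = a
  [7:6] rs=1 = b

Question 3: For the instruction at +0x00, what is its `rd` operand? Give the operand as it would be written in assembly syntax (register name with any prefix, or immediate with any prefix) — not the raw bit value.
+0x00: 2f 00 ⇒ word 0x2f00 (big)
  opcode bits[15:10]=0xb: pop/R
  [9:8] rd=3 = d

d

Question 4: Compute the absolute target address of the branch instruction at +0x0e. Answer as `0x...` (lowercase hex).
[0e] b7 f2 → 0xb7f2
  opcode bits[15:10]=0x2d: beq/J
  imm: (w>>0)&0x3ff=0x3f2 (s10→-14) → $-14
  target = base 0x2e2a + off 0x0e + 2 + imm -14 = 0x2e2c

0x2e2c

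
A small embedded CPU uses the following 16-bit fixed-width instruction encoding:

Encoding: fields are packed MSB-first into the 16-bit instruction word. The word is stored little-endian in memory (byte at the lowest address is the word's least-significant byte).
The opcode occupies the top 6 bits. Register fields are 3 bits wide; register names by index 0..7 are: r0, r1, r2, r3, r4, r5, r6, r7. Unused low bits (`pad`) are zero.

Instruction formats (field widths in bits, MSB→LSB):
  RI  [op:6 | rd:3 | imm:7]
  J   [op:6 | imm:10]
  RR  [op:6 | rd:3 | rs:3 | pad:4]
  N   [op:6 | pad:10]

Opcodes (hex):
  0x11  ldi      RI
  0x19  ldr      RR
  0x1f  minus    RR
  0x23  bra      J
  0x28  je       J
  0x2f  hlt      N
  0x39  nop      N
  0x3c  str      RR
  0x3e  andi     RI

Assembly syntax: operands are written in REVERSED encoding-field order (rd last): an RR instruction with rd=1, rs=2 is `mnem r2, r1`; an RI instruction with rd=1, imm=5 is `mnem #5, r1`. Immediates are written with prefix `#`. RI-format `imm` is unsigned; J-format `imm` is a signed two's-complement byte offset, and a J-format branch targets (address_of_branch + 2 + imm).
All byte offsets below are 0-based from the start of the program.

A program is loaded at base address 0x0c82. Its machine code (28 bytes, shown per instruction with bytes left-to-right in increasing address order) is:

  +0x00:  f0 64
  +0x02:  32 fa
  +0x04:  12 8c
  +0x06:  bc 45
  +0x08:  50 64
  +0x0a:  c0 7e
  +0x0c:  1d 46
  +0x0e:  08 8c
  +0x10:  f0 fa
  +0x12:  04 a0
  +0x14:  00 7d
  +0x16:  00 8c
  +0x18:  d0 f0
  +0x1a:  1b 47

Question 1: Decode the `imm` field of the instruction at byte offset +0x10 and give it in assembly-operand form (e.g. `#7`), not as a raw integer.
+0x10: f0 fa ⇒ word 0xfaf0 (little)
  op=0xfaf0>>10=0x3e ⇒ andi (RI)
  rd@[9:7]=0x5 ⇒ r5
  imm@[6:0]=0x70 ⇒ #112

#112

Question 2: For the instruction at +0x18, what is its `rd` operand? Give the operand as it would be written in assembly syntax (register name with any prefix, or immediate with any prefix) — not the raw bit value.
off 0x18: read d0 f0 as little → 0xf0d0
  top 6b → 0x3c → str [RR]
  rd: (w>>7)&0x7=0x1 → r1
  rs: (w>>4)&0x7=0x5 → r5

r1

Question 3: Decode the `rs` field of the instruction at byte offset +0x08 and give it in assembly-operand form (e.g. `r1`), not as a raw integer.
@+08  little-endian(50 64) = 0x6450
  op=0x6450>>10=0x19 ⇒ ldr (RR)
  rd@[9:7]=0x0 ⇒ r0
  rs@[6:4]=0x5 ⇒ r5

r5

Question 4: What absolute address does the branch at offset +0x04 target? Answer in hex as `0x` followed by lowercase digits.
[04] 12 8c → 0x8c12
  op=0x8c12>>10=0x23 ⇒ bra (J)
  [9:0] imm=18 = #18
  target = base 0x0c82 + off 0x04 + 2 + imm 18 = 0x0c9a

0x0c9a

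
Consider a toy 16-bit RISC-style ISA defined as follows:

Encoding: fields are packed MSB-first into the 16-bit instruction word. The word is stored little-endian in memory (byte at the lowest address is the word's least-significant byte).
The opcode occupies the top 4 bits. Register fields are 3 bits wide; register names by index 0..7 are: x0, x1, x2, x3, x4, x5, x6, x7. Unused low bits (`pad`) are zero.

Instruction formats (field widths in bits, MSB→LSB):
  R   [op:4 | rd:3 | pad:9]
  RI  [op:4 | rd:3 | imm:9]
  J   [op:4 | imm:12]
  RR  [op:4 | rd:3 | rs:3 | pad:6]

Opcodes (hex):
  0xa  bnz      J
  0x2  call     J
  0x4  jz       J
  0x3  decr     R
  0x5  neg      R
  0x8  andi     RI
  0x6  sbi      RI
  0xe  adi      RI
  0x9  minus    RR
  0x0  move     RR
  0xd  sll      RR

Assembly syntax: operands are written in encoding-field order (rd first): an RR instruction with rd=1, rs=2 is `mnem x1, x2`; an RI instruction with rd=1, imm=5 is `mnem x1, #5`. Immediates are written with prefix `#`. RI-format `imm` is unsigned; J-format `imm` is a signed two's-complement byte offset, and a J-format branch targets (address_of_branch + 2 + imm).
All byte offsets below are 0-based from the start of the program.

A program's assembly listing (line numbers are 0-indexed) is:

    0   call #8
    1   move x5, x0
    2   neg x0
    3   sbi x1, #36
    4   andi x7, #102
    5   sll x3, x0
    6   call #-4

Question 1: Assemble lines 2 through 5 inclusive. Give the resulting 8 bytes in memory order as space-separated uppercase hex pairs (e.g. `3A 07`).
line 2 (neg): pack op=0x5:4|rd=0:3|pad=0:9 = 0x5000; little→ 00 50
line 3 (sbi): pack op=0x6:4|rd=1:3|imm=36:9 = 0x6224; little→ 24 62
line 4 (andi): pack op=0x8:4|rd=7:3|imm=102:9 = 0x8e66; little→ 66 8e
line 5 (sll): pack op=0xd:4|rd=3:3|rs=0:3|pad=0:6 = 0xd600; little→ 00 d6

00 50 24 62 66 8E 00 D6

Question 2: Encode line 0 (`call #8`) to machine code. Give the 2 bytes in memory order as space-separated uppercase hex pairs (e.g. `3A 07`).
line 0 (call): pack op=0x2:4|imm=8:12 = 0x2008; little→ 08 20

08 20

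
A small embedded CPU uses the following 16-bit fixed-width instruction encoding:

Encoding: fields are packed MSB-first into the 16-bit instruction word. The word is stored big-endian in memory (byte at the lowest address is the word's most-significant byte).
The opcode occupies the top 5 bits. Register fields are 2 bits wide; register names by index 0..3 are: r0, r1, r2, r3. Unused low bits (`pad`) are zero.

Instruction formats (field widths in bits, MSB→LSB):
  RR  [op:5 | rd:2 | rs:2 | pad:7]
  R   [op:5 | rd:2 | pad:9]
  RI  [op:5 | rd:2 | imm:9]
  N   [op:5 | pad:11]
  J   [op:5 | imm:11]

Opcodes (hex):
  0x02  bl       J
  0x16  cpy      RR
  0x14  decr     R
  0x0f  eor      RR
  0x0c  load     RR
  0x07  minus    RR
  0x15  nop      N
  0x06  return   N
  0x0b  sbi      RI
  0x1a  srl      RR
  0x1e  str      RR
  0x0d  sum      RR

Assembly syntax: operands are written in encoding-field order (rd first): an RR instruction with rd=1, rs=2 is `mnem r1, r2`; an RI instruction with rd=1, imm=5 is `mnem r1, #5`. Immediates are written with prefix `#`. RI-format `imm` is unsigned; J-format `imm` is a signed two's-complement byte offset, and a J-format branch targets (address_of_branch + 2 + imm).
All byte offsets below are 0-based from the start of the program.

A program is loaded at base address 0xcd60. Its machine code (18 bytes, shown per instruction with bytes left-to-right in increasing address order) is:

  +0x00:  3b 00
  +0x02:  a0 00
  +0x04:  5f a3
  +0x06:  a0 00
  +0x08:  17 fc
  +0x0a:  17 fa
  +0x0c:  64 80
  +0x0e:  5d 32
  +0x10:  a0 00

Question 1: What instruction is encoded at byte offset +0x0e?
+0x0e: 5d 32 ⇒ word 0x5d32 (big)
  top 5b → 0xb → sbi [RI]
  rd: (w>>9)&0x3=0x2 → r2
  imm: (w>>0)&0x1ff=0x132 → #306

sbi r2, #306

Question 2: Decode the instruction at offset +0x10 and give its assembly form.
decr r0

@+10  big-endian(a0 00) = 0xa000
  op=0xa000>>11=0x14 ⇒ decr (R)
  rd: (w>>9)&0x3=0x0 → r0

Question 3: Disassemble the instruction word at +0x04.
sbi r3, #419

[04] 5f a3 → 0x5fa3
  opcode bits[15:11]=0xb: sbi/RI
  rd: (w>>9)&0x3=0x3 → r3
  imm: (w>>0)&0x1ff=0x1a3 → #419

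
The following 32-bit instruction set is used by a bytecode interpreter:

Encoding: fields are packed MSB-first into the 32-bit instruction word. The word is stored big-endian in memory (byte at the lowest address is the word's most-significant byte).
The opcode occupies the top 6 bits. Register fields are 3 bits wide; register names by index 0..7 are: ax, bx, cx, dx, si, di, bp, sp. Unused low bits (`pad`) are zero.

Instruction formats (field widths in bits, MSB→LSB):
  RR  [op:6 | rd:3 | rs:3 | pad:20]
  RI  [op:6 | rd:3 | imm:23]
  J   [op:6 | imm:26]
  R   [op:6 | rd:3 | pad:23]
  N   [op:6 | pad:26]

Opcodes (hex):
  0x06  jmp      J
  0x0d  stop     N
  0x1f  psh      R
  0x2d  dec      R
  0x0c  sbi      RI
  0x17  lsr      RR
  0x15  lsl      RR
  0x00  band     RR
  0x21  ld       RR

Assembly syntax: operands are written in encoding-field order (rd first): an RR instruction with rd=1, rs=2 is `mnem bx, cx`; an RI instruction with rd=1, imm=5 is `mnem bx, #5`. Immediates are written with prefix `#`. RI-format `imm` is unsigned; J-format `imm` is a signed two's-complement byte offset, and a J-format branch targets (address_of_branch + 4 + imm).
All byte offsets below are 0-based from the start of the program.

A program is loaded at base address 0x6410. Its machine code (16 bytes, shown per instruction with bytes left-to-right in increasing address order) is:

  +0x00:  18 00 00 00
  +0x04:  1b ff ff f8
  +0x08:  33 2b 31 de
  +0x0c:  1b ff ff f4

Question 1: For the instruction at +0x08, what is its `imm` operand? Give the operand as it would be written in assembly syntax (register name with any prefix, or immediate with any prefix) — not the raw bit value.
[08] 33 2b 31 de → 0x332b31de
  op=0x332b31de>>26=0xc ⇒ sbi (RI)
  [25:23] rd=6 = bp
  [22:0] imm=2830814 = #2830814

#2830814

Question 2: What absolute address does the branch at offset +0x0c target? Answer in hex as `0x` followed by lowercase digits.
+0x0c: 1b ff ff f4 ⇒ word 0x1bfffff4 (big)
  opcode bits[31:26]=0x6: jmp/J
  imm: (w>>0)&0x3ffffff=0x3fffff4 (s26→-12) → #-12
  target = base 0x6410 + off 0x0c + 4 + imm -12 = 0x6414

0x6414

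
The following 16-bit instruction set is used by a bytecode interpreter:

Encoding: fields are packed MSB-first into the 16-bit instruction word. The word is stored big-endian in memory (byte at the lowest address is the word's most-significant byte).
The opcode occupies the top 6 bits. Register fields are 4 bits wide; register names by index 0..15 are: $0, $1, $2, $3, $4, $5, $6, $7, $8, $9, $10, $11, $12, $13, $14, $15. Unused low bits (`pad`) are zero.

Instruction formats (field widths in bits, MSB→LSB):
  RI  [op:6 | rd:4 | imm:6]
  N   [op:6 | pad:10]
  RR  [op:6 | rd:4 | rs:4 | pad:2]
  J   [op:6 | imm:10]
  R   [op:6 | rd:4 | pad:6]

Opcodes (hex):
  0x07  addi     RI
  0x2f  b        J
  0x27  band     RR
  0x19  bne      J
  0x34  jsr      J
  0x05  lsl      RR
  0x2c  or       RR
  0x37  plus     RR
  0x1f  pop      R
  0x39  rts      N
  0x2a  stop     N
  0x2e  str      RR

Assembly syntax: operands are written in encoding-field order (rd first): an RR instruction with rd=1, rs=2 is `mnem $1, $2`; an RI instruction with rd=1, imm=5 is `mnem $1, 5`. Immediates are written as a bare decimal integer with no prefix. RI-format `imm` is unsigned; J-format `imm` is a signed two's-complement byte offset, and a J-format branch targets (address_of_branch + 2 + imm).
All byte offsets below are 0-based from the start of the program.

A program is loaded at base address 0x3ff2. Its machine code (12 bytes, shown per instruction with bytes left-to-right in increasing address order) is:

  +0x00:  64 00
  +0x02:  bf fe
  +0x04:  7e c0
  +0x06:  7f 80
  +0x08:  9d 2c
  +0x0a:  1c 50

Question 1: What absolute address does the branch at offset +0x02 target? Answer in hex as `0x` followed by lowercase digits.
@+02  big-endian(bf fe) = 0xbffe
  op=0xbffe>>10=0x2f ⇒ b (J)
  imm: (w>>0)&0x3ff=0x3fe (s10→-2) → -2
  target = base 0x3ff2 + off 0x02 + 2 + imm -2 = 0x3ff4

0x3ff4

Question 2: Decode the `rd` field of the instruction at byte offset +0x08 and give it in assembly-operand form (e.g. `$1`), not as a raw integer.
$4

+0x08: 9d 2c ⇒ word 0x9d2c (big)
  opcode bits[15:10]=0x27: band/RR
  rd: (w>>6)&0xf=0x4 → $4
  rs: (w>>2)&0xf=0xb → $11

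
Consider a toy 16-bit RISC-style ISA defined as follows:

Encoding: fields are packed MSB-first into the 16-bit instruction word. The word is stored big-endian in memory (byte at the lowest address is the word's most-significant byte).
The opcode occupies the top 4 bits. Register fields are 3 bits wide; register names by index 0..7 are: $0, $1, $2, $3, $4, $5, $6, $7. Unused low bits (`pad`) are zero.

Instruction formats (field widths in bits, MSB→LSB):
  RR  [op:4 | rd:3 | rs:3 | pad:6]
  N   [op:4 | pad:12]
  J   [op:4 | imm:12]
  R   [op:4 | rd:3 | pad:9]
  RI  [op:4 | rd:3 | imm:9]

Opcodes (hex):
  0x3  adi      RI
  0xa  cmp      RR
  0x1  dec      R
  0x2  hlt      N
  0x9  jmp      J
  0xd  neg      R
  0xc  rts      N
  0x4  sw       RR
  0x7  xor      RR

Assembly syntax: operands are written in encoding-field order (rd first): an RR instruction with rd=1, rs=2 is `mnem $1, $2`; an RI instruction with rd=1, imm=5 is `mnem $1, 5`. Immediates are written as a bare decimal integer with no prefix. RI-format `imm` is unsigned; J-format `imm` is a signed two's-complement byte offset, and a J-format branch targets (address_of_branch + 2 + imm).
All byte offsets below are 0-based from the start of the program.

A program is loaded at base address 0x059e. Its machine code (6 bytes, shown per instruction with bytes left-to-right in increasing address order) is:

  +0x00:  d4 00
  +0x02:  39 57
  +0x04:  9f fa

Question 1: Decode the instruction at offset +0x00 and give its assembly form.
neg $2

+0x00: d4 00 ⇒ word 0xd400 (big)
  op=0xd400>>12=0xd ⇒ neg (R)
  [11:9] rd=2 = $2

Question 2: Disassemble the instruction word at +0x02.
adi $4, 343

@+02  big-endian(39 57) = 0x3957
  op=0x3957>>12=0x3 ⇒ adi (RI)
  rd@[11:9]=0x4 ⇒ $4
  imm@[8:0]=0x157 ⇒ 343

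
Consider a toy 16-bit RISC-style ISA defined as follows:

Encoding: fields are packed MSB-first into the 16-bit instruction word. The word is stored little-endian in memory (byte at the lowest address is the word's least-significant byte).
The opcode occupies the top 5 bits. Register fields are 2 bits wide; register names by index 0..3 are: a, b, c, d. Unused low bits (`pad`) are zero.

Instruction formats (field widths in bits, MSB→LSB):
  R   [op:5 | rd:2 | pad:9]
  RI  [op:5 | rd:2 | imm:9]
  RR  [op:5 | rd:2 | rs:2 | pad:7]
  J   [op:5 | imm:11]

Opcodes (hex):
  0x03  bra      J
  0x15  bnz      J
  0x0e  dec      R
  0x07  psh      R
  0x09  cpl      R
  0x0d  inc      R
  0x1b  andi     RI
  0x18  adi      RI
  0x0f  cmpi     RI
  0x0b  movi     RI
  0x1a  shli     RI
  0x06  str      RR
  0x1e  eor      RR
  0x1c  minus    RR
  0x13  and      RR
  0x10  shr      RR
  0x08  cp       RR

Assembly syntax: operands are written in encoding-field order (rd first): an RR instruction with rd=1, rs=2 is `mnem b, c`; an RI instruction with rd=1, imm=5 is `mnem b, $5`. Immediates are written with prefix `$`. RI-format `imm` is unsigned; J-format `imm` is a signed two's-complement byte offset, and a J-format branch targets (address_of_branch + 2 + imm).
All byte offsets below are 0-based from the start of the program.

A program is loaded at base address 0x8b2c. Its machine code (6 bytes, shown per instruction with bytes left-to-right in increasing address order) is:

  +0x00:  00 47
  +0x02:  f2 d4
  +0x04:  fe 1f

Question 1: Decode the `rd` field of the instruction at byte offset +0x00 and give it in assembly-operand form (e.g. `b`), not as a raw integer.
[00] 00 47 → 0x4700
  op=0x4700>>11=0x8 ⇒ cp (RR)
  rd: (w>>9)&0x3=0x3 → d
  rs: (w>>7)&0x3=0x2 → c

d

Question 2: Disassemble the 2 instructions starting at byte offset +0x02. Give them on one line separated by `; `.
shli c, $242; bra $-2

off 0x02: read f2 d4 as little → 0xd4f2
  op=0xd4f2>>11=0x1a ⇒ shli (RI)
  rd@[10:9]=0x2 ⇒ c
  imm@[8:0]=0xf2 ⇒ $242
off 0x04: read fe 1f as little → 0x1ffe
  op=0x1ffe>>11=0x3 ⇒ bra (J)
  imm@[10:0]=0x7fe (s11→-2) ⇒ $-2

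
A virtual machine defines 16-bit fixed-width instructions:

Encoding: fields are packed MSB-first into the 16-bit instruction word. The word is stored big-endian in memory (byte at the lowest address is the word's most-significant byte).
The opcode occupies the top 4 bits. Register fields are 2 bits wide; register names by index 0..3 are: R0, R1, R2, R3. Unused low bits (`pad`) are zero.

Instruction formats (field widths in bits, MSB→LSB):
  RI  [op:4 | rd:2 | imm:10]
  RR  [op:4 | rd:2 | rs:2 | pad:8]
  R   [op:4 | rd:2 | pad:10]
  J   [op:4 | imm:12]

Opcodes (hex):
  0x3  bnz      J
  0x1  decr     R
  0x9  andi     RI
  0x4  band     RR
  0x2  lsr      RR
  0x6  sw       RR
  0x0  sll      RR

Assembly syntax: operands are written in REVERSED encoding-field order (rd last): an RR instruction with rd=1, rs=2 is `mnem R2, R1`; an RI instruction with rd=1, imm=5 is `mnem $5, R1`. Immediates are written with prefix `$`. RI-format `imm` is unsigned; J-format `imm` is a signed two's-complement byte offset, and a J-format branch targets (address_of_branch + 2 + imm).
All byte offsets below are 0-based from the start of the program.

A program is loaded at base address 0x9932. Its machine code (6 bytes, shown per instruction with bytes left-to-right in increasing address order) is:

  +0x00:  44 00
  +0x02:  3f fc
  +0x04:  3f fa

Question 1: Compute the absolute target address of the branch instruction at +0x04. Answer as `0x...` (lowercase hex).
0x9932

+0x04: 3f fa ⇒ word 0x3ffa (big)
  opcode bits[15:12]=0x3: bnz/J
  imm@[11:0]=0xffa (s12→-6) ⇒ $-6
  target = base 0x9932 + off 0x04 + 2 + imm -6 = 0x9932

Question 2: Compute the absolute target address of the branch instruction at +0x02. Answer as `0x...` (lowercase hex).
[02] 3f fc → 0x3ffc
  top 4b → 0x3 → bnz [J]
  imm: (w>>0)&0xfff=0xffc (s12→-4) → $-4
  target = base 0x9932 + off 0x02 + 2 + imm -4 = 0x9932

0x9932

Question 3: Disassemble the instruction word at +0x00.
band R0, R1

@+00  big-endian(44 00) = 0x4400
  opcode bits[15:12]=0x4: band/RR
  [11:10] rd=1 = R1
  [9:8] rs=0 = R0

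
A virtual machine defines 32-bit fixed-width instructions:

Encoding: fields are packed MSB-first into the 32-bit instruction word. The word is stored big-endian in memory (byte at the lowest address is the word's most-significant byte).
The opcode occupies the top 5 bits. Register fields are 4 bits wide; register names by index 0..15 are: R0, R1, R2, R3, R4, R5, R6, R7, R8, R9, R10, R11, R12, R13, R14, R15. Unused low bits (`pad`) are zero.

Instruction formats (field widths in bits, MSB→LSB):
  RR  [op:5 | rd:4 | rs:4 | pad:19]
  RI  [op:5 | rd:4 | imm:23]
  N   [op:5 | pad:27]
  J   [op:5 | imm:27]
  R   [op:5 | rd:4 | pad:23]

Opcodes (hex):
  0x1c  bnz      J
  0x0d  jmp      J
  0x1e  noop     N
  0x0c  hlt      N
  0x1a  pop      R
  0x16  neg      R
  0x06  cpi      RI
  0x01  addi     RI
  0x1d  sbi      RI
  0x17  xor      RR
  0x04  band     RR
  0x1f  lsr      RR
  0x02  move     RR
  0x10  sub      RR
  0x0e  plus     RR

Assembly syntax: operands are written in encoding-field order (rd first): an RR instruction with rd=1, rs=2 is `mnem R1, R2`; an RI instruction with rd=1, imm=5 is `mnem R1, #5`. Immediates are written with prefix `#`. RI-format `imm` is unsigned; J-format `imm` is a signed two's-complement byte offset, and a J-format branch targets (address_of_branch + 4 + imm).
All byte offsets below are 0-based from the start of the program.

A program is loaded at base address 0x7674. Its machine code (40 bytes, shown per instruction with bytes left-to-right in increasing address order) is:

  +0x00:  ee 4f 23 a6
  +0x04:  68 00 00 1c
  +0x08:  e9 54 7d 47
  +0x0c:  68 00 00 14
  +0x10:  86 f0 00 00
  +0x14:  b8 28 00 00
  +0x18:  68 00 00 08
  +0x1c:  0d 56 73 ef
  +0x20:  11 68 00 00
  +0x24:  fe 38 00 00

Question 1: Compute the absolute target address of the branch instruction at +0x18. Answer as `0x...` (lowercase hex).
0x7698

[18] 68 00 00 08 → 0x68000008
  op=0x68000008>>27=0xd ⇒ jmp (J)
  imm@[26:0]=0x8 ⇒ #8
  target = base 0x7674 + off 0x18 + 4 + imm 8 = 0x7698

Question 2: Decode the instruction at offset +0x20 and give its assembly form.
[20] 11 68 00 00 → 0x11680000
  opcode bits[31:27]=0x2: move/RR
  [26:23] rd=2 = R2
  [22:19] rs=13 = R13

move R2, R13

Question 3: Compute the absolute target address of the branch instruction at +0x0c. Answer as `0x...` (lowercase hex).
0x7698

@+0c  big-endian(68 00 00 14) = 0x68000014
  op=0x68000014>>27=0xd ⇒ jmp (J)
  imm: (w>>0)&0x7ffffff=0x14 → #20
  target = base 0x7674 + off 0x0c + 4 + imm 20 = 0x7698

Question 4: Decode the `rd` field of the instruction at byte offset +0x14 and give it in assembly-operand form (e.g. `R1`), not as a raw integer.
off 0x14: read b8 28 00 00 as big → 0xb8280000
  top 5b → 0x17 → xor [RR]
  [26:23] rd=0 = R0
  [22:19] rs=5 = R5

R0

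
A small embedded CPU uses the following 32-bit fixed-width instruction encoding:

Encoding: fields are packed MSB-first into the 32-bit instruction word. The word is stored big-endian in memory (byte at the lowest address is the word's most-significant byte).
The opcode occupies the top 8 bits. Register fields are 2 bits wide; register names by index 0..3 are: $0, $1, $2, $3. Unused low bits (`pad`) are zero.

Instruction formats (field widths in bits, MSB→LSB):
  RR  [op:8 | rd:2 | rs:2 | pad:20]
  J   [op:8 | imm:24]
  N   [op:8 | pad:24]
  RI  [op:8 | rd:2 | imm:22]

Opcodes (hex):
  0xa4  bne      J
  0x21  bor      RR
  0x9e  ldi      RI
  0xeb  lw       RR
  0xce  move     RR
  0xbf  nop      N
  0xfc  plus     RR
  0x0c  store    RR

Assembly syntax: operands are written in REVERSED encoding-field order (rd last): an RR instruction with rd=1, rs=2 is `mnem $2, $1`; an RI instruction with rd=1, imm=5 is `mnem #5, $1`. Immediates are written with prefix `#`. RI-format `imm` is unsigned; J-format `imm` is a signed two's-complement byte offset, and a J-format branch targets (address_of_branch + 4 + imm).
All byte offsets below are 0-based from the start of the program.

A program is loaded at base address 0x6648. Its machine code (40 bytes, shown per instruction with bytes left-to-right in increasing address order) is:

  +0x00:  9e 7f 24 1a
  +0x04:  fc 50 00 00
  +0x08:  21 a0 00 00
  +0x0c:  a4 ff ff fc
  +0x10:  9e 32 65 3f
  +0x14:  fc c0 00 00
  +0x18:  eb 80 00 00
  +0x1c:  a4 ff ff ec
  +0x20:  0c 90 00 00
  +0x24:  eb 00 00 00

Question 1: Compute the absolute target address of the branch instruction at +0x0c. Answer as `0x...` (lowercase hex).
0x6654

@+0c  big-endian(a4 ff ff fc) = 0xa4fffffc
  op=0xa4fffffc>>24=0xa4 ⇒ bne (J)
  imm: (w>>0)&0xffffff=0xfffffc (s24→-4) → #-4
  target = base 0x6648 + off 0x0c + 4 + imm -4 = 0x6654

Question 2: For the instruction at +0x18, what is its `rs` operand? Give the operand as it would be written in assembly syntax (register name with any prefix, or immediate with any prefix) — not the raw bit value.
[18] eb 80 00 00 → 0xeb800000
  op=0xeb800000>>24=0xeb ⇒ lw (RR)
  rd@[23:22]=0x2 ⇒ $2
  rs@[21:20]=0x0 ⇒ $0

$0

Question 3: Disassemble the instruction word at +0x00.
off 0x00: read 9e 7f 24 1a as big → 0x9e7f241a
  op=0x9e7f241a>>24=0x9e ⇒ ldi (RI)
  rd: (w>>22)&0x3=0x1 → $1
  imm: (w>>0)&0x3fffff=0x3f241a → #4138010

ldi #4138010, $1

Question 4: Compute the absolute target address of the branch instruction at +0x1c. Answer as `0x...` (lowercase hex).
+0x1c: a4 ff ff ec ⇒ word 0xa4ffffec (big)
  top 8b → 0xa4 → bne [J]
  imm@[23:0]=0xffffec (s24→-20) ⇒ #-20
  target = base 0x6648 + off 0x1c + 4 + imm -20 = 0x6654

0x6654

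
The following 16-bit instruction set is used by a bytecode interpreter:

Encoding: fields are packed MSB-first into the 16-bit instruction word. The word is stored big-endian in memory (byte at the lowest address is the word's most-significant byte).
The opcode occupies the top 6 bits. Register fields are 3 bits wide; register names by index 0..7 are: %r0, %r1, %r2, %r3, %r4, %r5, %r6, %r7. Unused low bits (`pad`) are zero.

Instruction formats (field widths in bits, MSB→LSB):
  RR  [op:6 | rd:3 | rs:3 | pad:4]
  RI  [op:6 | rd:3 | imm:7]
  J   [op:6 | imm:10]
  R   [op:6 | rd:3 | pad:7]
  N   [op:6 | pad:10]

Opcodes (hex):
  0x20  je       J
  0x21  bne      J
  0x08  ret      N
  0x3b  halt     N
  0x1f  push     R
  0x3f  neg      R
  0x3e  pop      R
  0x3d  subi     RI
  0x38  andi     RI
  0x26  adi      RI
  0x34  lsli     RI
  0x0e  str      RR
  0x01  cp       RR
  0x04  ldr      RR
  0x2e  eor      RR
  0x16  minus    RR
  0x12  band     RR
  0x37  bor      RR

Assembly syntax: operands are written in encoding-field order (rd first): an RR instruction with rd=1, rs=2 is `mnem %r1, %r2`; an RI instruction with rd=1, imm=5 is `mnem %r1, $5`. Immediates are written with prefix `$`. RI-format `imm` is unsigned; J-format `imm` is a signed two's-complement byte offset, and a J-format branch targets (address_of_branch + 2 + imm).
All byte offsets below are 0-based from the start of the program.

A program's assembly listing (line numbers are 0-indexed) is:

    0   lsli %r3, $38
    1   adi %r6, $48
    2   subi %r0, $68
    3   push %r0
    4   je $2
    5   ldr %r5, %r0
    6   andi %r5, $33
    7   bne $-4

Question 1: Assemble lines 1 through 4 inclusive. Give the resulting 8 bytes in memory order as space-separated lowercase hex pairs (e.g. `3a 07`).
line 1 (adi): pack op=0x26:6|rd=6:3|imm=48:7 = 0x9b30; big→ 9b 30
line 2 (subi): pack op=0x3d:6|rd=0:3|imm=68:7 = 0xf444; big→ f4 44
line 3 (push): pack op=0x1f:6|rd=0:3|pad=0:7 = 0x7c00; big→ 7c 00
line 4 (je): pack op=0x20:6|imm=2:10 = 0x8002; big→ 80 02

9b 30 f4 44 7c 00 80 02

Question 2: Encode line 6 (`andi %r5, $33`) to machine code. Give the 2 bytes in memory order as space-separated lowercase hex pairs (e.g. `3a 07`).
e2 a1

line 6 (andi): pack op=0x38:6|rd=5:3|imm=33:7 = 0xe2a1; big→ e2 a1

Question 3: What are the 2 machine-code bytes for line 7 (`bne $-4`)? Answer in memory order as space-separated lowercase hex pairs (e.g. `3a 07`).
line 7 (bne): pack op=0x21:6|imm=-4:10 = 0x87fc; big→ 87 fc

87 fc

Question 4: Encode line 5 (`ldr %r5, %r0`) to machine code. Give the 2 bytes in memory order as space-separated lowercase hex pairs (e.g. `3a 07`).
L5: ldr op=0x4:6|rd=5:3|rs=0:3|pad=0:4 ⇒ 0x1280 ⇒ big 12 80

12 80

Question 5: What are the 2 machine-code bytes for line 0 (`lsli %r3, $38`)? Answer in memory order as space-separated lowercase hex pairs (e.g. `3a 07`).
d1 a6

L0: lsli op=0x34:6|rd=3:3|imm=38:7 ⇒ 0xd1a6 ⇒ big d1 a6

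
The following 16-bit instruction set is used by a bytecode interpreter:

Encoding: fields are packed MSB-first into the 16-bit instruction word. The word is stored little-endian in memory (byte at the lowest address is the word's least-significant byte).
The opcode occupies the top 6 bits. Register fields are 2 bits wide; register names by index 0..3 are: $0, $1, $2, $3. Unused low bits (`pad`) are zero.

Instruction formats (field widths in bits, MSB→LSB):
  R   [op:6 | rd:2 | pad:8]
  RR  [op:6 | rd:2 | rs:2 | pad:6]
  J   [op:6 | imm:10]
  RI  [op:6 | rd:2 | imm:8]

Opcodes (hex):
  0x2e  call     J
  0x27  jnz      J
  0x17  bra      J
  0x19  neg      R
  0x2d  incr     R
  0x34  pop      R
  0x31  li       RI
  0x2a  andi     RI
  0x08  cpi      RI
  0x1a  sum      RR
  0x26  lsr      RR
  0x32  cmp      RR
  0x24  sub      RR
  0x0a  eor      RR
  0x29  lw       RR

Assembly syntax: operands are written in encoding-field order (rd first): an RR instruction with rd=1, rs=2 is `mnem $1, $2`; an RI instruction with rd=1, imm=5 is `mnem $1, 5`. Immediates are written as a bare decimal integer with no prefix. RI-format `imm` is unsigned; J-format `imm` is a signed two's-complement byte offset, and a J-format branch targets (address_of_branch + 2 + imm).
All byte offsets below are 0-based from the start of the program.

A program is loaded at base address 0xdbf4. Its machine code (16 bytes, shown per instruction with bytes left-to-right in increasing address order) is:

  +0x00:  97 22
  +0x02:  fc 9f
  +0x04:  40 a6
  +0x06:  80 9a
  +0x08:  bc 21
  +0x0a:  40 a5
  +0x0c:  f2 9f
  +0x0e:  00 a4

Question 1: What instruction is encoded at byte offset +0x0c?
jnz -14

off 0x0c: read f2 9f as little → 0x9ff2
  op=0x9ff2>>10=0x27 ⇒ jnz (J)
  imm: (w>>0)&0x3ff=0x3f2 (s10→-14) → -14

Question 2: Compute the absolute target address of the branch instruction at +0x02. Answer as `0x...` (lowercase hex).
0xdbf4

+0x02: fc 9f ⇒ word 0x9ffc (little)
  opcode bits[15:10]=0x27: jnz/J
  imm@[9:0]=0x3fc (s10→-4) ⇒ -4
  target = base 0xdbf4 + off 0x02 + 2 + imm -4 = 0xdbf4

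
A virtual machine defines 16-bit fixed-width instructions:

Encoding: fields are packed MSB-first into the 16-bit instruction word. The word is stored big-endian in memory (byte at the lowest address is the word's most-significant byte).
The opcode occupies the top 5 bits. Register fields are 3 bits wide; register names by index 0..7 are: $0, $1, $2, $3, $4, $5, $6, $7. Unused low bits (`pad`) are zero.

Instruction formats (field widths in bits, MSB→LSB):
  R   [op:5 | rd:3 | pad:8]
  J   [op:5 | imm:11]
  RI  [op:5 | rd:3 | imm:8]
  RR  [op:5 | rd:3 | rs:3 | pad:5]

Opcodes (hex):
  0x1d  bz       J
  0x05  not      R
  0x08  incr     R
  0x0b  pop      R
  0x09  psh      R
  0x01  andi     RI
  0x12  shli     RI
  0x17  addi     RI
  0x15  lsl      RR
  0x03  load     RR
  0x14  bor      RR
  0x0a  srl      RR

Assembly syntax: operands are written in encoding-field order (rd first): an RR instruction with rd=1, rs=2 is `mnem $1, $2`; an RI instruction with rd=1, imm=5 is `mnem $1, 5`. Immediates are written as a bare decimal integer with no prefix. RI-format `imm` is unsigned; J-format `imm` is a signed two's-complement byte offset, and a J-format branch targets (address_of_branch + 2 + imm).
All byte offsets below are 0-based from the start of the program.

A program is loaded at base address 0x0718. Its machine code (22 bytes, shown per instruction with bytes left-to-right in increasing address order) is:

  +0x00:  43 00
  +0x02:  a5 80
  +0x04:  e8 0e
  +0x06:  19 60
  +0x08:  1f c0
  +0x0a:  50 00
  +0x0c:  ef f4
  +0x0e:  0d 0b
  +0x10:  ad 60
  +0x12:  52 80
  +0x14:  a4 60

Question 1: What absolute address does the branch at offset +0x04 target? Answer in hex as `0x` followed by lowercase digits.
off 0x04: read e8 0e as big → 0xe80e
  top 5b → 0x1d → bz [J]
  [10:0] imm=14 = 14
  target = base 0x0718 + off 0x04 + 2 + imm 14 = 0x072c

0x072c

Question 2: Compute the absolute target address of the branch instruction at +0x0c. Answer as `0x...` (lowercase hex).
+0x0c: ef f4 ⇒ word 0xeff4 (big)
  opcode bits[15:11]=0x1d: bz/J
  imm: (w>>0)&0x7ff=0x7f4 (s11→-12) → -12
  target = base 0x0718 + off 0x0c + 2 + imm -12 = 0x071a

0x071a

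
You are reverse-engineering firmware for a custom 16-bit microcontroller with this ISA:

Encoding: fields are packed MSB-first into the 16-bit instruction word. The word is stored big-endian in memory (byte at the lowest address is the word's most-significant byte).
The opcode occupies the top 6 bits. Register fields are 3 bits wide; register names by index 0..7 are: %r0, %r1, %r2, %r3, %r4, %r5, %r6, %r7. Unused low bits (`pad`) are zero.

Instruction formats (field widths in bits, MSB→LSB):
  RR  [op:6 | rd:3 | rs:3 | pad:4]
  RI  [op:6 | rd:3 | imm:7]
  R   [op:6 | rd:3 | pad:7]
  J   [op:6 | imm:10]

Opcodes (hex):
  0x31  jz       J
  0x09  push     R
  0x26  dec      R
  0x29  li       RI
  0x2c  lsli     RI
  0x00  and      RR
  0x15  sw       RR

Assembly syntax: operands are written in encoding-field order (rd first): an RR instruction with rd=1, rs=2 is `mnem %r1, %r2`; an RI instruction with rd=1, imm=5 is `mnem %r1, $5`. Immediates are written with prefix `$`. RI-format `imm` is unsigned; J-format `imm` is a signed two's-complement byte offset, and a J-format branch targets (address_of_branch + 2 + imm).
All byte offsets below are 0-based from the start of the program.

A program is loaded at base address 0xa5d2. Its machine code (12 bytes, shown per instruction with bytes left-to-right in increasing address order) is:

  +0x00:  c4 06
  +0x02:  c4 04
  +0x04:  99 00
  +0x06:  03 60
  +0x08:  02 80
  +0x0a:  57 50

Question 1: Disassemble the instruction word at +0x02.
jz $4

off 0x02: read c4 04 as big → 0xc404
  opcode bits[15:10]=0x31: jz/J
  [9:0] imm=4 = $4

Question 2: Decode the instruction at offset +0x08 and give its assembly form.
and %r5, %r0

off 0x08: read 02 80 as big → 0x0280
  op=0x0280>>10=0x0 ⇒ and (RR)
  [9:7] rd=5 = %r5
  [6:4] rs=0 = %r0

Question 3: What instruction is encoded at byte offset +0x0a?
sw %r6, %r5

+0x0a: 57 50 ⇒ word 0x5750 (big)
  op=0x5750>>10=0x15 ⇒ sw (RR)
  rd: (w>>7)&0x7=0x6 → %r6
  rs: (w>>4)&0x7=0x5 → %r5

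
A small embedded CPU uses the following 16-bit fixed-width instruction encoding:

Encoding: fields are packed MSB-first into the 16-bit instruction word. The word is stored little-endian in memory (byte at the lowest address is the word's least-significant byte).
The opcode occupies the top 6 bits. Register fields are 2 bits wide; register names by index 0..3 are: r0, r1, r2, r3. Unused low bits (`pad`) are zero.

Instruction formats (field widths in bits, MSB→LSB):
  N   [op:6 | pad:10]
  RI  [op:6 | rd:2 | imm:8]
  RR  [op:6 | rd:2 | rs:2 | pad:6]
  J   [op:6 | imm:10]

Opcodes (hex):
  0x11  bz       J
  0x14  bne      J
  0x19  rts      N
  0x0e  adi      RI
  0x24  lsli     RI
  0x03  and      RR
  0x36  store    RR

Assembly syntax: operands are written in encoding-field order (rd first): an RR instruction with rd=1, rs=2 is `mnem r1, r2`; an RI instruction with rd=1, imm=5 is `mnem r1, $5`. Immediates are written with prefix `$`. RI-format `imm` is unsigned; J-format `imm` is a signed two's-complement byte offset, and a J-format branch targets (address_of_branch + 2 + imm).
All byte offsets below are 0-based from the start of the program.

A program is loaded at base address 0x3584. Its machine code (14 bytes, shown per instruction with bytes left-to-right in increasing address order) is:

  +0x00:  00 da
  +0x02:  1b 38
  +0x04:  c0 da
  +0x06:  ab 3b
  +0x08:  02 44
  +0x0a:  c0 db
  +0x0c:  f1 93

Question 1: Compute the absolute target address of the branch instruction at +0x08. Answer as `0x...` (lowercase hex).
0x3590

+0x08: 02 44 ⇒ word 0x4402 (little)
  opcode bits[15:10]=0x11: bz/J
  imm: (w>>0)&0x3ff=0x2 → $2
  target = base 0x3584 + off 0x08 + 2 + imm 2 = 0x3590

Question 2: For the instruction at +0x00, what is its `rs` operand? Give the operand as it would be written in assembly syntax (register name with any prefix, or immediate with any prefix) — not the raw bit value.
off 0x00: read 00 da as little → 0xda00
  op=0xda00>>10=0x36 ⇒ store (RR)
  rd: (w>>8)&0x3=0x2 → r2
  rs: (w>>6)&0x3=0x0 → r0

r0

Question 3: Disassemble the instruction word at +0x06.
off 0x06: read ab 3b as little → 0x3bab
  opcode bits[15:10]=0xe: adi/RI
  [9:8] rd=3 = r3
  [7:0] imm=171 = $171

adi r3, $171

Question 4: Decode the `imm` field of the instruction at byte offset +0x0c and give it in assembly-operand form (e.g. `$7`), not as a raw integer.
off 0x0c: read f1 93 as little → 0x93f1
  op=0x93f1>>10=0x24 ⇒ lsli (RI)
  rd@[9:8]=0x3 ⇒ r3
  imm@[7:0]=0xf1 ⇒ $241

$241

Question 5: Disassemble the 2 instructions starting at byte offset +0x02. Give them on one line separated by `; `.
+0x02: 1b 38 ⇒ word 0x381b (little)
  opcode bits[15:10]=0xe: adi/RI
  rd: (w>>8)&0x3=0x0 → r0
  imm: (w>>0)&0xff=0x1b → $27
+0x04: c0 da ⇒ word 0xdac0 (little)
  opcode bits[15:10]=0x36: store/RR
  rd: (w>>8)&0x3=0x2 → r2
  rs: (w>>6)&0x3=0x3 → r3

adi r0, $27; store r2, r3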